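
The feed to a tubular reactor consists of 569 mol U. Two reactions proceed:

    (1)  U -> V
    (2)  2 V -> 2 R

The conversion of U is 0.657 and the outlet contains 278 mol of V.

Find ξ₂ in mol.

Conversion of U: U consumed = 1ξ₁ = 0.657 × 569 → ξ₁ = 373.8 mol.
V balance: n_V = 0 + 1ξ₁ − 2ξ₂ = 278 → ξ₂ = (1·373.8 − 278)/2 = 47.92 mol.
Outlet amounts (n = n₀ + Σ ν·ξ):
  U: 569 − 1(373.8) = 195.2
  V: 0 + 1(373.8) − 2(47.92) = 278
  R: 0 + 2(47.92) = 95.83

ξ₂ = 47.9 mol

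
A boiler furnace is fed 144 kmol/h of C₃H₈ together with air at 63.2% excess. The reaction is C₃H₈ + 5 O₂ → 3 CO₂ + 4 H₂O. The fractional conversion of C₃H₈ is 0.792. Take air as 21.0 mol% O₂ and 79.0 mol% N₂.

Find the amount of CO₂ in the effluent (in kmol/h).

342 kmol/h

Stoichiometric O₂ = 5 × 144 = 720 kmol/h; O₂ fed = 720 × 1.632 = 1175 kmol/h.
N₂ fed = 1175 × 79/21 = 4420 kmol/h.
Fuel reacted = 0.792 × 144 → ξ = 114 kmol/h.
Outlet (n = n₀ + ν ξ):
  C₃H₈: 144 − 1(114) = 29.95
  O₂: 1175 − 5(114) = 604.8
  N₂: 4420 (inert)
  CO₂: 0 + 3(114) = 342.1
  H₂O: 0 + 4(114) = 456.2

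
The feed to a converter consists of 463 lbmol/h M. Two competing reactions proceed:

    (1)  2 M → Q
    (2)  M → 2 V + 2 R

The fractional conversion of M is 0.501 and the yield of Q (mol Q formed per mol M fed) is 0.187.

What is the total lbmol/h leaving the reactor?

553 lbmol/h

Yield of Q: 1ξ₁ / 463 = 0.187 → ξ₁ = 86.58 lbmol/h.
Conversion of M: 2ξ₁ + 1ξ₂ = 0.501 × 463 = 232 → ξ₂ = 58.8 lbmol/h.
Outlet amounts (n = n₀ + Σ ν·ξ):
  M: 463 − 2(86.58) − 1(58.8) = 231
  Q: 0 + 1(86.58) = 86.58
  V: 0 + 2(58.8) = 117.6
  R: 0 + 2(58.8) = 117.6
Total out = 231 + 86.58 + 117.6 + 117.6 = 552.8 lbmol/h.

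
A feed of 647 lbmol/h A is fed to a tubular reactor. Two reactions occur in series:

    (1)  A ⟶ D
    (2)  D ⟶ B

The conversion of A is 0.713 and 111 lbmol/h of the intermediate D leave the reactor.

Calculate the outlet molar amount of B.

350 lbmol/h

Conversion of A: A consumed = 1ξ₁ = 0.713 × 647 → ξ₁ = 461.3 lbmol/h.
D balance: n_D = 0 + 1ξ₁ − 1ξ₂ = 111 → ξ₂ = (1·461.3 − 111)/1 = 350.3 lbmol/h.
Outlet amounts (n = n₀ + Σ ν·ξ):
  A: 647 − 1(461.3) = 185.7
  D: 0 + 1(461.3) − 1(350.3) = 111
  B: 0 + 1(350.3) = 350.3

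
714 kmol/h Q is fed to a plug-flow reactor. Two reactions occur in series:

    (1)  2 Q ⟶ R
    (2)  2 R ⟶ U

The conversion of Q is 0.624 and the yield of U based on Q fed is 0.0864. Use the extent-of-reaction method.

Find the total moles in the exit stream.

Conversion of Q: Q consumed = 2ξ₁ = 0.624 × 714 → ξ₁ = 222.8 kmol/h.
Yield of U: 1ξ₂ / 714 = 0.0864 → ξ₂ = 61.69 kmol/h.
Outlet amounts (n = n₀ + Σ ν·ξ):
  Q: 714 − 2(222.8) = 268.5
  R: 0 + 1(222.8) − 2(61.69) = 99.39
  U: 0 + 1(61.69) = 61.69
Total out = 268.5 + 99.39 + 61.69 = 429.5 kmol/h.

430 kmol/h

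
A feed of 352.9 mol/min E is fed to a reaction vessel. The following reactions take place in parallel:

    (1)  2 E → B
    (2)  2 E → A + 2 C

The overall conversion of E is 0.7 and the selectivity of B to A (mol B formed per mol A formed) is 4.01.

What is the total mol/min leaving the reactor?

279 mol/min

Conversion of E: E consumed = 0.7 × 352.9 = 247 mol/min = 2ξ₁ + 2ξ₂.
Selectivity: 1ξ₁ / (1ξ₂) = 4.01 → ξ₁ = 4.01 ξ₂.
Substitute: (2·4.01 + 2) ξ₂ = 247 → ξ₂ = 24.65 mol/min, ξ₁ = 98.86 mol/min.
Outlet amounts (n = n₀ + Σ ν·ξ):
  E: 352.9 − 2(98.86) − 2(24.65) = 105.9
  B: 0 + 1(98.86) = 98.86
  A: 0 + 1(24.65) = 24.65
  C: 0 + 2(24.65) = 49.31
Total out = 105.9 + 98.86 + 24.65 + 49.31 = 278.7 mol/min.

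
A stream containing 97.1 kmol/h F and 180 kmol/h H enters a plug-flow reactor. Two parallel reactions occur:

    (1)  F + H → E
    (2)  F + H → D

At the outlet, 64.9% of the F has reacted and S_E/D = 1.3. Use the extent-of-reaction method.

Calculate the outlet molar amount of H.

117 kmol/h

Conversion of F: F consumed = 0.649 × 97.1 = 63.02 kmol/h = 1ξ₁ + 1ξ₂.
Selectivity: 1ξ₁ / (1ξ₂) = 1.3 → ξ₁ = 1.3 ξ₂.
Substitute: (1·1.3 + 1) ξ₂ = 63.02 → ξ₂ = 27.4 kmol/h, ξ₁ = 35.62 kmol/h.
Outlet amounts (n = n₀ + Σ ν·ξ):
  F: 97.1 − 1(35.62) − 1(27.4) = 34.08
  H: 180 − 1(35.62) − 1(27.4) = 117
  E: 0 + 1(35.62) = 35.62
  D: 0 + 1(27.4) = 27.4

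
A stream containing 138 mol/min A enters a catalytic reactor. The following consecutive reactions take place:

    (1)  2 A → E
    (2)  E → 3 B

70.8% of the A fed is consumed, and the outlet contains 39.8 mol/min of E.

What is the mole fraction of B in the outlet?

Conversion of A: A consumed = 2ξ₁ = 0.708 × 138 → ξ₁ = 48.85 mol/min.
E balance: n_E = 0 + 1ξ₁ − 1ξ₂ = 39.8 → ξ₂ = (1·48.85 − 39.8)/1 = 9.052 mol/min.
Outlet amounts (n = n₀ + Σ ν·ξ):
  A: 138 − 2(48.85) = 40.3
  E: 0 + 1(48.85) − 1(9.052) = 39.8
  B: 0 + 3(9.052) = 27.16
Total out = 107.3 mol/min; y_B = 27.16 / 107.3 = 0.2532.

0.253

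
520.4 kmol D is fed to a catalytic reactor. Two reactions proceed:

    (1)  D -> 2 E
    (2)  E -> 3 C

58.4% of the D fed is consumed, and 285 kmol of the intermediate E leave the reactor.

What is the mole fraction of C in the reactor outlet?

Conversion of D: D consumed = 1ξ₁ = 0.584 × 520.4 → ξ₁ = 303.9 kmol.
E balance: n_E = 0 + 2ξ₁ − 1ξ₂ = 285 → ξ₂ = (2·303.9 − 285)/1 = 322.8 kmol.
Outlet amounts (n = n₀ + Σ ν·ξ):
  D: 520.4 − 1(303.9) = 216.5
  E: 0 + 2(303.9) − 1(322.8) = 285
  C: 0 + 3(322.8) = 968.5
Total out = 1470 kmol; y_C = 968.5 / 1470 = 0.6588.

0.659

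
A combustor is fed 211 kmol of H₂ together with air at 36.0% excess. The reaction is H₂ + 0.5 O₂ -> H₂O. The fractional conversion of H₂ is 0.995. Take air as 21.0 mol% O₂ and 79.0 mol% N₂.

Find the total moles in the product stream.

Stoichiometric O₂ = 0.5 × 211 = 105.5 kmol; O₂ fed = 105.5 × 1.360 = 143.5 kmol.
N₂ fed = 143.5 × 79/21 = 539.8 kmol.
Fuel reacted = 0.995 × 211 → ξ = 209.9 kmol.
Outlet (n = n₀ + ν ξ):
  H₂: 211 − 1(209.9) = 1.055
  O₂: 143.5 − 0.5(209.9) = 38.51
  N₂: 539.8 (inert)
  H₂O: 0 + 1(209.9) = 209.9
Total out = 1.055 + 38.51 + 539.8 + 209.9 = 789.3 kmol.

789 kmol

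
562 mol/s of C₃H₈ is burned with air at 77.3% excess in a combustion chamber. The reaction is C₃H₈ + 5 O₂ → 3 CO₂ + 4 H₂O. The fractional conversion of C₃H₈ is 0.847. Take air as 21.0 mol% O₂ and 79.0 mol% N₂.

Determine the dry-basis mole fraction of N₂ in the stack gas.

Stoichiometric O₂ = 5 × 562 = 2810 mol/s; O₂ fed = 2810 × 1.773 = 4982 mol/s.
N₂ fed = 4982 × 79/21 = 18740 mol/s.
Fuel reacted = 0.847 × 562 → ξ = 476 mol/s.
Outlet (n = n₀ + ν ξ):
  C₃H₈: 562 − 1(476) = 85.99
  O₂: 4982 − 5(476) = 2602
  N₂: 18740 (inert)
  CO₂: 0 + 3(476) = 1428
  H₂O: 0 + 4(476) = 1904
Dry total = 22860 mol/s; y_N₂ (dry) = 18740 / 22860 = 0.8199.

0.82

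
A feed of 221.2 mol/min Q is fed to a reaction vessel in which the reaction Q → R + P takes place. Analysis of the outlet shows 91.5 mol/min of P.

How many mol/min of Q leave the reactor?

For P: n = n₀ + 1ξ → 91.5 = 0 + 1ξ, giving ξ = 91.5 mol/min.
Outlet amounts (n = n₀ + ν ξ):
  Q: 221.2 − 1(91.5) = 129.7
  R: 0 + 1(91.5) = 91.5
  P: 0 + 1(91.5) = 91.5

130 mol/min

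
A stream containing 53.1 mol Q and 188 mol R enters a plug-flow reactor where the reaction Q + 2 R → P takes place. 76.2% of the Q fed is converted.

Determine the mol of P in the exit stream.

40.5 mol

Q reacted = 0.762 × 53.1 = 40.46 mol; ν_Q = −1, so ξ = 40.46/1 = 40.46 mol.
Outlet amounts (n = n₀ + ν ξ):
  Q: 53.1 − 1(40.46) = 12.64
  R: 188 − 2(40.46) = 107.1
  P: 0 + 1(40.46) = 40.46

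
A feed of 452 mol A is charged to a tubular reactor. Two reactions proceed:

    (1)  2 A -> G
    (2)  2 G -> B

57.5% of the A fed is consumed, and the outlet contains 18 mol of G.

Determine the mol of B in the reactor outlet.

Conversion of A: A consumed = 2ξ₁ = 0.575 × 452 → ξ₁ = 129.9 mol.
G balance: n_G = 0 + 1ξ₁ − 2ξ₂ = 18 → ξ₂ = (1·129.9 − 18)/2 = 55.97 mol.
Outlet amounts (n = n₀ + Σ ν·ξ):
  A: 452 − 2(129.9) = 192.1
  G: 0 + 1(129.9) − 2(55.97) = 18
  B: 0 + 1(55.97) = 55.97

56 mol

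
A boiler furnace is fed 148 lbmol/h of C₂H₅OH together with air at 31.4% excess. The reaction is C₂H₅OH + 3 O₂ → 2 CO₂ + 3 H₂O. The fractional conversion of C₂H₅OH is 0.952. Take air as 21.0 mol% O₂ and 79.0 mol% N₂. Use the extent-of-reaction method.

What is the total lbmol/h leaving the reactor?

Stoichiometric O₂ = 3 × 148 = 444 lbmol/h; O₂ fed = 444 × 1.314 = 583.4 lbmol/h.
N₂ fed = 583.4 × 79/21 = 2195 lbmol/h.
Fuel reacted = 0.952 × 148 → ξ = 140.9 lbmol/h.
Outlet (n = n₀ + ν ξ):
  C₂H₅OH: 148 − 1(140.9) = 7.104
  O₂: 583.4 − 3(140.9) = 160.7
  N₂: 2195 (inert)
  CO₂: 0 + 2(140.9) = 281.8
  H₂O: 0 + 3(140.9) = 422.7
Total out = 7.104 + 160.7 + 2195 + 281.8 + 422.7 = 3067 lbmol/h.

3070 lbmol/h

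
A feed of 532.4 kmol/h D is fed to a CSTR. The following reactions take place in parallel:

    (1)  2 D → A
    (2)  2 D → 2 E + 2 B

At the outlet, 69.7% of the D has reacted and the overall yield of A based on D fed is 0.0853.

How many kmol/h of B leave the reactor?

280 kmol/h

Yield of A: 1ξ₁ / 532.4 = 0.0853 → ξ₁ = 45.41 kmol/h.
Conversion of D: 2ξ₁ + 2ξ₂ = 0.697 × 532.4 = 371.1 → ξ₂ = 140.1 kmol/h.
Outlet amounts (n = n₀ + Σ ν·ξ):
  D: 532.4 − 2(45.41) − 2(140.1) = 161.3
  A: 0 + 1(45.41) = 45.41
  E: 0 + 2(140.1) = 280.3
  B: 0 + 2(140.1) = 280.3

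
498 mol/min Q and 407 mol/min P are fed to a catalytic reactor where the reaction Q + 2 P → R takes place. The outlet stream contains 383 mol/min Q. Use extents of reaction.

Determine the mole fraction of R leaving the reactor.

0.17

For Q: n = n₀ − 1ξ → 383 = 498 − 1ξ, giving ξ = 115 mol/min.
Outlet amounts (n = n₀ + ν ξ):
  Q: 498 − 1(115) = 383
  P: 407 − 2(115) = 177
  R: 0 + 1(115) = 115
Total out = 675 mol/min; y_R = 115 / 675 = 0.1704.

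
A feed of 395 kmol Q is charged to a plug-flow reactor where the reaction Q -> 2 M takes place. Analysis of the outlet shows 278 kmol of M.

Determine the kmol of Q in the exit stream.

256 kmol

For M: n = n₀ + 2ξ → 278 = 0 + 2ξ, giving ξ = 139 kmol.
Outlet amounts (n = n₀ + ν ξ):
  Q: 395 − 1(139) = 256
  M: 0 + 2(139) = 278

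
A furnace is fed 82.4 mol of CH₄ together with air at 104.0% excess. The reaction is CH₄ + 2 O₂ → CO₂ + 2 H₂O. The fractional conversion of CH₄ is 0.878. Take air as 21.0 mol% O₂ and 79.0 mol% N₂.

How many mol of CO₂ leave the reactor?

72.3 mol

Stoichiometric O₂ = 2 × 82.4 = 164.8 mol; O₂ fed = 164.8 × 2.040 = 336.2 mol.
N₂ fed = 336.2 × 79/21 = 1265 mol.
Fuel reacted = 0.878 × 82.4 → ξ = 72.35 mol.
Outlet (n = n₀ + ν ξ):
  CH₄: 82.4 − 1(72.35) = 10.05
  O₂: 336.2 − 2(72.35) = 191.5
  N₂: 1265 (inert)
  CO₂: 0 + 1(72.35) = 72.35
  H₂O: 0 + 2(72.35) = 144.7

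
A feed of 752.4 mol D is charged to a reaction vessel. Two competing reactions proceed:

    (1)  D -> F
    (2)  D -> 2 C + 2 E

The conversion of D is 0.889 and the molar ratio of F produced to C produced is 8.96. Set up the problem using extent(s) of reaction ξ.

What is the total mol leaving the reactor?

858 mol

Conversion of D: D consumed = 0.889 × 752.4 = 668.9 mol = 1ξ₁ + 1ξ₂.
Selectivity: 1ξ₁ / (2ξ₂) = 8.96 → ξ₁ = 17.92 ξ₂.
Substitute: (1·17.92 + 1) ξ₂ = 668.9 → ξ₂ = 35.35 mol, ξ₁ = 633.5 mol.
Outlet amounts (n = n₀ + Σ ν·ξ):
  D: 752.4 − 1(633.5) − 1(35.35) = 83.52
  F: 0 + 1(633.5) = 633.5
  C: 0 + 2(35.35) = 70.71
  E: 0 + 2(35.35) = 70.71
Total out = 83.52 + 633.5 + 70.71 + 70.71 = 858.5 mol.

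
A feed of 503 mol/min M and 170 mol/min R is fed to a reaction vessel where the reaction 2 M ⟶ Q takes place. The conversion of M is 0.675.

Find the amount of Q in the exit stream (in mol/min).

170 mol/min

M reacted = 0.675 × 503 = 339.5 mol/min; ν_M = −2, so ξ = 339.5/2 = 169.8 mol/min.
Outlet amounts (n = n₀ + ν ξ):
  M: 503 − 2(169.8) = 163.5
  Q: 0 + 1(169.8) = 169.8
  R: 170 (inert)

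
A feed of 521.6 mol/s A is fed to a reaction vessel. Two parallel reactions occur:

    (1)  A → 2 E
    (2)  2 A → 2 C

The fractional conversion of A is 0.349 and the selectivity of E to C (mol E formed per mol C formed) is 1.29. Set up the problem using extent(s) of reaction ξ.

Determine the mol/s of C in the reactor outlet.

111 mol/s

Conversion of A: A consumed = 0.349 × 521.6 = 182 mol/s = 1ξ₁ + 2ξ₂.
Selectivity: 2ξ₁ / (2ξ₂) = 1.29 → ξ₁ = 1.29 ξ₂.
Substitute: (1·1.29 + 2) ξ₂ = 182 → ξ₂ = 55.33 mol/s, ξ₁ = 71.38 mol/s.
Outlet amounts (n = n₀ + Σ ν·ξ):
  A: 521.6 − 1(71.38) − 2(55.33) = 339.6
  E: 0 + 2(71.38) = 142.8
  C: 0 + 2(55.33) = 110.7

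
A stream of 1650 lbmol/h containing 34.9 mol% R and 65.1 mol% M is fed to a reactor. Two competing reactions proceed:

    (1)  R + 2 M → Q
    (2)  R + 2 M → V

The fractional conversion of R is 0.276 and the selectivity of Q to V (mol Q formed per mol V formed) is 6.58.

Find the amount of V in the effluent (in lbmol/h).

Conversion of R: R consumed = 0.276 × 575.9 = 158.9 lbmol/h = 1ξ₁ + 1ξ₂.
Selectivity: 1ξ₁ / (1ξ₂) = 6.58 → ξ₁ = 6.58 ξ₂.
Substitute: (1·6.58 + 1) ξ₂ = 158.9 → ξ₂ = 20.97 lbmol/h, ξ₁ = 138 lbmol/h.
Outlet amounts (n = n₀ + Σ ν·ξ):
  R: 575.9 − 1(138) − 1(20.97) = 416.9
  M: 1074 − 2(138) − 2(20.97) = 756.3
  Q: 0 + 1(138) = 138
  V: 0 + 1(20.97) = 20.97

21 lbmol/h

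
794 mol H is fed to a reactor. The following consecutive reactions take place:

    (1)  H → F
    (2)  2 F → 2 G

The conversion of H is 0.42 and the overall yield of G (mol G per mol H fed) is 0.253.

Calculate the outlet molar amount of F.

133 mol

Conversion of H: H consumed = 1ξ₁ = 0.42 × 794 → ξ₁ = 333.5 mol.
Yield of G: 2ξ₂ / 794 = 0.253 → ξ₂ = 100.4 mol.
Outlet amounts (n = n₀ + Σ ν·ξ):
  H: 794 − 1(333.5) = 460.5
  F: 0 + 1(333.5) − 2(100.4) = 132.6
  G: 0 + 2(100.4) = 200.9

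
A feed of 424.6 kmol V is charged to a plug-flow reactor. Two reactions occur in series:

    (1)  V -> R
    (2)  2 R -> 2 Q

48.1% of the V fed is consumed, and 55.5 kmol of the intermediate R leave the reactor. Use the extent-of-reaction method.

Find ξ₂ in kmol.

ξ₂ = 74.4 kmol

Conversion of V: V consumed = 1ξ₁ = 0.481 × 424.6 → ξ₁ = 204.2 kmol.
R balance: n_R = 0 + 1ξ₁ − 2ξ₂ = 55.5 → ξ₂ = (1·204.2 − 55.5)/2 = 74.37 kmol.
Outlet amounts (n = n₀ + Σ ν·ξ):
  V: 424.6 − 1(204.2) = 220.4
  R: 0 + 1(204.2) − 2(74.37) = 55.5
  Q: 0 + 2(74.37) = 148.7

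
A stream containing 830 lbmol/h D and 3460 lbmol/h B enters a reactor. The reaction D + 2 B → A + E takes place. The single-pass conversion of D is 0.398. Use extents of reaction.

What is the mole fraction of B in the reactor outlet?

D reacted = 0.398 × 830 = 330.3 lbmol/h; ν_D = −1, so ξ = 330.3/1 = 330.3 lbmol/h.
Outlet amounts (n = n₀ + ν ξ):
  D: 830 − 1(330.3) = 499.7
  B: 3460 − 2(330.3) = 2799
  A: 0 + 1(330.3) = 330.3
  E: 0 + 1(330.3) = 330.3
Total out = 3960 lbmol/h; y_B = 2799 / 3960 = 0.707.

0.707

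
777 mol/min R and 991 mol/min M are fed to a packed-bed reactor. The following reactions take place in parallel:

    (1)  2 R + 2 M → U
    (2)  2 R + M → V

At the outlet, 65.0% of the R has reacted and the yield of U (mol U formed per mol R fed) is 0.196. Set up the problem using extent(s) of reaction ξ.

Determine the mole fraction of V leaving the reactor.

Yield of U: 1ξ₁ / 777 = 0.196 → ξ₁ = 152.3 mol/min.
Conversion of R: 2ξ₁ + 2ξ₂ = 0.65 × 777 = 505.1 → ξ₂ = 100.2 mol/min.
Outlet amounts (n = n₀ + Σ ν·ξ):
  R: 777 − 2(152.3) − 2(100.2) = 271.9
  M: 991 − 2(152.3) − 1(100.2) = 586.2
  U: 0 + 1(152.3) = 152.3
  V: 0 + 1(100.2) = 100.2
Total out = 1111 mol/min; y_V = 100.2 / 1111 = 0.09025.

0.0902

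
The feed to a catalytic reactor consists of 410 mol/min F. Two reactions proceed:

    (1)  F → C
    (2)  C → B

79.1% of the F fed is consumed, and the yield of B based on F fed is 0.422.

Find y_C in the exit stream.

0.369

Conversion of F: F consumed = 1ξ₁ = 0.791 × 410 → ξ₁ = 324.3 mol/min.
Yield of B: 1ξ₂ / 410 = 0.422 → ξ₂ = 173 mol/min.
Outlet amounts (n = n₀ + Σ ν·ξ):
  F: 410 − 1(324.3) = 85.69
  C: 0 + 1(324.3) − 1(173) = 151.3
  B: 0 + 1(173) = 173
Total out = 410 mol/min; y_C = 151.3 / 410 = 0.369.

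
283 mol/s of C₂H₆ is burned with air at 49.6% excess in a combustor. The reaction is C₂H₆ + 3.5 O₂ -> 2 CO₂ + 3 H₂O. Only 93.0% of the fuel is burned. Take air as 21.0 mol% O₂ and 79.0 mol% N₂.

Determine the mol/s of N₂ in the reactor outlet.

5570 mol/s

Stoichiometric O₂ = 3.5 × 283 = 990.5 mol/s; O₂ fed = 990.5 × 1.496 = 1482 mol/s.
N₂ fed = 1482 × 79/21 = 5574 mol/s.
Fuel reacted = 0.93 × 283 → ξ = 263.2 mol/s.
Outlet (n = n₀ + ν ξ):
  C₂H₆: 283 − 1(263.2) = 19.81
  O₂: 1482 − 3.5(263.2) = 560.6
  N₂: 5574 (inert)
  CO₂: 0 + 2(263.2) = 526.4
  H₂O: 0 + 3(263.2) = 789.6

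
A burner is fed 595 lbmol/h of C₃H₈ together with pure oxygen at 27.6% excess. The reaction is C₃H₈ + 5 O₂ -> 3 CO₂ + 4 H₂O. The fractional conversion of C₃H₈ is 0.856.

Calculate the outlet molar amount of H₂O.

2040 lbmol/h

Stoichiometric O₂ = 5 × 595 = 2975 lbmol/h; O₂ fed = 2975 × 1.276 = 3796 lbmol/h.
Fuel reacted = 0.856 × 595 → ξ = 509.3 lbmol/h.
Outlet (n = n₀ + ν ξ):
  C₃H₈: 595 − 1(509.3) = 85.68
  O₂: 3796 − 5(509.3) = 1250
  CO₂: 0 + 3(509.3) = 1528
  H₂O: 0 + 4(509.3) = 2037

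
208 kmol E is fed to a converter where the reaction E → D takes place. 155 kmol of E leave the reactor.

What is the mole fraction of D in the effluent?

0.255

For E: n = n₀ − 1ξ → 155 = 208 − 1ξ, giving ξ = 53 kmol.
Outlet amounts (n = n₀ + ν ξ):
  E: 208 − 1(53) = 155
  D: 0 + 1(53) = 53
Total out = 208 kmol; y_D = 53 / 208 = 0.2548.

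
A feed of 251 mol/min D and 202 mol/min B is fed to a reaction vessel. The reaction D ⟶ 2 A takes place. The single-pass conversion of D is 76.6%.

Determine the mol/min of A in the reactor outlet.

385 mol/min

D reacted = 0.766 × 251 = 192.3 mol/min; ν_D = −1, so ξ = 192.3/1 = 192.3 mol/min.
Outlet amounts (n = n₀ + ν ξ):
  D: 251 − 1(192.3) = 58.73
  A: 0 + 2(192.3) = 384.5
  B: 202 (inert)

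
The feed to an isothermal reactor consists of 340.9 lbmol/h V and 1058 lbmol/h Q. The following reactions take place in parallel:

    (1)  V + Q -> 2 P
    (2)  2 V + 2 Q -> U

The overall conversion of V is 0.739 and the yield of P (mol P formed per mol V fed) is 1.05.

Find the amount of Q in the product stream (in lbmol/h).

806 lbmol/h

Yield of P: 2ξ₁ / 340.9 = 1.05 → ξ₁ = 179 lbmol/h.
Conversion of V: 1ξ₁ + 2ξ₂ = 0.739 × 340.9 = 251.9 → ξ₂ = 36.48 lbmol/h.
Outlet amounts (n = n₀ + Σ ν·ξ):
  V: 340.9 − 1(179) − 2(36.48) = 88.97
  Q: 1058 − 1(179) − 2(36.48) = 806.1
  P: 0 + 2(179) = 357.9
  U: 0 + 1(36.48) = 36.48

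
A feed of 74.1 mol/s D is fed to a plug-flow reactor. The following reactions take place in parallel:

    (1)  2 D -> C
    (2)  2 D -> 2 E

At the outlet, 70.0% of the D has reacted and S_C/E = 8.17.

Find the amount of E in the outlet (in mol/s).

2.99 mol/s

Conversion of D: D consumed = 0.7 × 74.1 = 51.87 mol/s = 2ξ₁ + 2ξ₂.
Selectivity: 1ξ₁ / (2ξ₂) = 8.17 → ξ₁ = 16.34 ξ₂.
Substitute: (2·16.34 + 2) ξ₂ = 51.87 → ξ₂ = 1.496 mol/s, ξ₁ = 24.44 mol/s.
Outlet amounts (n = n₀ + Σ ν·ξ):
  D: 74.1 − 2(24.44) − 2(1.496) = 22.23
  C: 0 + 1(24.44) = 24.44
  E: 0 + 2(1.496) = 2.991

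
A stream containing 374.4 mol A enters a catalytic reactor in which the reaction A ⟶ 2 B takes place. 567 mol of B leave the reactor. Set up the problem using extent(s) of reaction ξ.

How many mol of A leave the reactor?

For B: n = n₀ + 2ξ → 567 = 0 + 2ξ, giving ξ = 283.5 mol.
Outlet amounts (n = n₀ + ν ξ):
  A: 374.4 − 1(283.5) = 90.9
  B: 0 + 2(283.5) = 567

90.9 mol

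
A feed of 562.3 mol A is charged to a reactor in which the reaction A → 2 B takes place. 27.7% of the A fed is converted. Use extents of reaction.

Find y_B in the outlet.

0.434

A reacted = 0.277 × 562.3 = 155.8 mol; ν_A = −1, so ξ = 155.8/1 = 155.8 mol.
Outlet amounts (n = n₀ + ν ξ):
  A: 562.3 − 1(155.8) = 406.5
  B: 0 + 2(155.8) = 311.5
Total out = 718.1 mol; y_B = 311.5 / 718.1 = 0.4338.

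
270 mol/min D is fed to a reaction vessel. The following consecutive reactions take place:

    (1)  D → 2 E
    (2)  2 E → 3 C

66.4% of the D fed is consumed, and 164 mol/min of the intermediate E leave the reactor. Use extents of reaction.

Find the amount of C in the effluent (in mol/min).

292 mol/min

Conversion of D: D consumed = 1ξ₁ = 0.664 × 270 → ξ₁ = 179.3 mol/min.
E balance: n_E = 0 + 2ξ₁ − 2ξ₂ = 164 → ξ₂ = (2·179.3 − 164)/2 = 97.28 mol/min.
Outlet amounts (n = n₀ + Σ ν·ξ):
  D: 270 − 1(179.3) = 90.72
  E: 0 + 2(179.3) − 2(97.28) = 164
  C: 0 + 3(97.28) = 291.8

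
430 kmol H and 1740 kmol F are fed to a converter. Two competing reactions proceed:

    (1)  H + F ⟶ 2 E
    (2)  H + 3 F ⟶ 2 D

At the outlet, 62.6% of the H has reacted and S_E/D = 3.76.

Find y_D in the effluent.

0.055

Conversion of H: H consumed = 0.626 × 430 = 269.2 kmol = 1ξ₁ + 1ξ₂.
Selectivity: 2ξ₁ / (2ξ₂) = 3.76 → ξ₁ = 3.76 ξ₂.
Substitute: (1·3.76 + 1) ξ₂ = 269.2 → ξ₂ = 56.55 kmol, ξ₁ = 212.6 kmol.
Outlet amounts (n = n₀ + Σ ν·ξ):
  H: 430 − 1(212.6) − 1(56.55) = 160.8
  F: 1740 − 1(212.6) − 3(56.55) = 1358
  E: 0 + 2(212.6) = 425.3
  D: 0 + 2(56.55) = 113.1
Total out = 2057 kmol; y_D = 113.1 / 2057 = 0.05499.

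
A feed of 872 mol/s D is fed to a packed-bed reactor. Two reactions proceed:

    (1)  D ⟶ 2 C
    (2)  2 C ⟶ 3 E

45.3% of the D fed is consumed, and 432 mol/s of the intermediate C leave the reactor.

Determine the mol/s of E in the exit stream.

537 mol/s

Conversion of D: D consumed = 1ξ₁ = 0.453 × 872 → ξ₁ = 395 mol/s.
C balance: n_C = 0 + 2ξ₁ − 2ξ₂ = 432 → ξ₂ = (2·395 − 432)/2 = 179 mol/s.
Outlet amounts (n = n₀ + Σ ν·ξ):
  D: 872 − 1(395) = 477
  C: 0 + 2(395) − 2(179) = 432
  E: 0 + 3(179) = 537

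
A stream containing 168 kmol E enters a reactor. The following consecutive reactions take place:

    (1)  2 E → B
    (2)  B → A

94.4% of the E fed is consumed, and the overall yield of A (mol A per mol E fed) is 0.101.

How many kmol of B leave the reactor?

Conversion of E: E consumed = 2ξ₁ = 0.944 × 168 → ξ₁ = 79.3 kmol.
Yield of A: 1ξ₂ / 168 = 0.101 → ξ₂ = 16.97 kmol.
Outlet amounts (n = n₀ + Σ ν·ξ):
  E: 168 − 2(79.3) = 9.408
  B: 0 + 1(79.3) − 1(16.97) = 62.33
  A: 0 + 1(16.97) = 16.97

62.3 kmol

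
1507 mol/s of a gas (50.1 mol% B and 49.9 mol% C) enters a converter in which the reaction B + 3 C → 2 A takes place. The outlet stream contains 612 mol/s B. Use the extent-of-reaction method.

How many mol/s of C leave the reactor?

323 mol/s

For B: n = n₀ − 1ξ → 612 = 755 − 1ξ, giving ξ = 143 mol/s.
Outlet amounts (n = n₀ + ν ξ):
  B: 755 − 1(143) = 612
  C: 752 − 3(143) = 323
  A: 0 + 2(143) = 286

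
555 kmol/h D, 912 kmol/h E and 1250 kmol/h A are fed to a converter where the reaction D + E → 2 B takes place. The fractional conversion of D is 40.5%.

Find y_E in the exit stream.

D reacted = 0.405 × 555 = 224.8 kmol/h; ν_D = −1, so ξ = 224.8/1 = 224.8 kmol/h.
Outlet amounts (n = n₀ + ν ξ):
  D: 555 − 1(224.8) = 330.2
  E: 912 − 1(224.8) = 687.2
  B: 0 + 2(224.8) = 449.6
  A: 1250 (inert)
Total out = 2717 kmol/h; y_E = 687.2 / 2717 = 0.2529.

0.253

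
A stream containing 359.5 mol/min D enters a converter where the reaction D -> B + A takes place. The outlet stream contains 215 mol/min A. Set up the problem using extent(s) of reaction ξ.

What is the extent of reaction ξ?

ξ = 215 mol/min

For A: n = n₀ + 1ξ → 215 = 0 + 1ξ, giving ξ = 215 mol/min.
Outlet amounts (n = n₀ + ν ξ):
  D: 359.5 − 1(215) = 144.5
  B: 0 + 1(215) = 215
  A: 0 + 1(215) = 215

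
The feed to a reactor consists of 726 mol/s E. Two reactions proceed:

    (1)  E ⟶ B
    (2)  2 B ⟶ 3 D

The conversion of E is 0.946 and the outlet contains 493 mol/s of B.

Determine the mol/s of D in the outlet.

Conversion of E: E consumed = 1ξ₁ = 0.946 × 726 → ξ₁ = 686.8 mol/s.
B balance: n_B = 0 + 1ξ₁ − 2ξ₂ = 493 → ξ₂ = (1·686.8 − 493)/2 = 96.9 mol/s.
Outlet amounts (n = n₀ + Σ ν·ξ):
  E: 726 − 1(686.8) = 39.2
  B: 0 + 1(686.8) − 2(96.9) = 493
  D: 0 + 3(96.9) = 290.7

291 mol/s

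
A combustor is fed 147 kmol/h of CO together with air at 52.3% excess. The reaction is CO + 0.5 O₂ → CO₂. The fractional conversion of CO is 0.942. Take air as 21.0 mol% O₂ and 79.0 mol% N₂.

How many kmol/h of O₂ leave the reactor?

42.7 kmol/h

Stoichiometric O₂ = 0.5 × 147 = 73.5 kmol/h; O₂ fed = 73.5 × 1.523 = 111.9 kmol/h.
N₂ fed = 111.9 × 79/21 = 421.1 kmol/h.
Fuel reacted = 0.942 × 147 → ξ = 138.5 kmol/h.
Outlet (n = n₀ + ν ξ):
  CO: 147 − 1(138.5) = 8.526
  O₂: 111.9 − 0.5(138.5) = 42.7
  N₂: 421.1 (inert)
  CO₂: 0 + 1(138.5) = 138.5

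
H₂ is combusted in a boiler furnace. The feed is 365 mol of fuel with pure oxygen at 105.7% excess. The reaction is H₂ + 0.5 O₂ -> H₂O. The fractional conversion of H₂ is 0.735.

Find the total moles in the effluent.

606 mol

Stoichiometric O₂ = 0.5 × 365 = 182.5 mol; O₂ fed = 182.5 × 2.057 = 375.4 mol.
Fuel reacted = 0.735 × 365 → ξ = 268.3 mol.
Outlet (n = n₀ + ν ξ):
  H₂: 365 − 1(268.3) = 96.73
  O₂: 375.4 − 0.5(268.3) = 241.3
  H₂O: 0 + 1(268.3) = 268.3
Total out = 96.73 + 241.3 + 268.3 = 606.3 mol.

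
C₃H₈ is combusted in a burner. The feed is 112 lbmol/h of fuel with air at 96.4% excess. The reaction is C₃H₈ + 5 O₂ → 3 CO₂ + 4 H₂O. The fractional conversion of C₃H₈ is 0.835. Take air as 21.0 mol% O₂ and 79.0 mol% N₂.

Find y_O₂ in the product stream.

0.116

Stoichiometric O₂ = 5 × 112 = 560 lbmol/h; O₂ fed = 560 × 1.964 = 1100 lbmol/h.
N₂ fed = 1100 × 79/21 = 4137 lbmol/h.
Fuel reacted = 0.835 × 112 → ξ = 93.52 lbmol/h.
Outlet (n = n₀ + ν ξ):
  C₃H₈: 112 − 1(93.52) = 18.48
  O₂: 1100 − 5(93.52) = 632.2
  N₂: 4137 (inert)
  CO₂: 0 + 3(93.52) = 280.6
  H₂O: 0 + 4(93.52) = 374.1
Total out = 5443 lbmol/h; y_O₂ = 632.2 / 5443 = 0.1162.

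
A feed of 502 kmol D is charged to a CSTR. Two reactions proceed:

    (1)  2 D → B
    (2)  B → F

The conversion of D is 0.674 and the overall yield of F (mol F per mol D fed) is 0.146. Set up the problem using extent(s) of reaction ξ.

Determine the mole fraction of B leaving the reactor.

0.288

Conversion of D: D consumed = 2ξ₁ = 0.674 × 502 → ξ₁ = 169.2 kmol.
Yield of F: 1ξ₂ / 502 = 0.146 → ξ₂ = 73.29 kmol.
Outlet amounts (n = n₀ + Σ ν·ξ):
  D: 502 − 2(169.2) = 163.7
  B: 0 + 1(169.2) − 1(73.29) = 95.88
  F: 0 + 1(73.29) = 73.29
Total out = 332.8 kmol; y_B = 95.88 / 332.8 = 0.2881.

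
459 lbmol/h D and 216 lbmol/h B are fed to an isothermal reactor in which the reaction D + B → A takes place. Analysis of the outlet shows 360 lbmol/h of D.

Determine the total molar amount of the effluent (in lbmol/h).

For D: n = n₀ − 1ξ → 360 = 459 − 1ξ, giving ξ = 99 lbmol/h.
Outlet amounts (n = n₀ + ν ξ):
  D: 459 − 1(99) = 360
  B: 216 − 1(99) = 117
  A: 0 + 1(99) = 99
Total out = 360 + 117 + 99 = 576 lbmol/h.

576 lbmol/h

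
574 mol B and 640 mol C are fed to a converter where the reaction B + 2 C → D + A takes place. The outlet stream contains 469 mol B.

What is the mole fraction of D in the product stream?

For B: n = n₀ − 1ξ → 469 = 574 − 1ξ, giving ξ = 105 mol.
Outlet amounts (n = n₀ + ν ξ):
  B: 574 − 1(105) = 469
  C: 640 − 2(105) = 430
  D: 0 + 1(105) = 105
  A: 0 + 1(105) = 105
Total out = 1109 mol; y_D = 105 / 1109 = 0.09468.

0.0947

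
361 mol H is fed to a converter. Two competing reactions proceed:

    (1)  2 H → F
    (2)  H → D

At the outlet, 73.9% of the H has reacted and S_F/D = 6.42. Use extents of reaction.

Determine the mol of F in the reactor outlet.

124 mol

Conversion of H: H consumed = 0.739 × 361 = 266.8 mol = 2ξ₁ + 1ξ₂.
Selectivity: 1ξ₁ / (1ξ₂) = 6.42 → ξ₁ = 6.42 ξ₂.
Substitute: (2·6.42 + 1) ξ₂ = 266.8 → ξ₂ = 19.28 mol, ξ₁ = 123.8 mol.
Outlet amounts (n = n₀ + Σ ν·ξ):
  H: 361 − 2(123.8) − 1(19.28) = 94.22
  F: 0 + 1(123.8) = 123.8
  D: 0 + 1(19.28) = 19.28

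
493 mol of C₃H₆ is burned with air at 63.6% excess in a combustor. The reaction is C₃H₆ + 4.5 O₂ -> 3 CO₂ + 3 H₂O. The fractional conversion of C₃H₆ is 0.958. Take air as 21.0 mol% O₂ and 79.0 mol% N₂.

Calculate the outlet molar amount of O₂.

Stoichiometric O₂ = 4.5 × 493 = 2218 mol; O₂ fed = 2218 × 1.636 = 3629 mol.
N₂ fed = 3629 × 79/21 = 13650 mol.
Fuel reacted = 0.958 × 493 → ξ = 472.3 mol.
Outlet (n = n₀ + ν ξ):
  C₃H₆: 493 − 1(472.3) = 20.71
  O₂: 3629 − 4.5(472.3) = 1504
  N₂: 13650 (inert)
  CO₂: 0 + 3(472.3) = 1417
  H₂O: 0 + 3(472.3) = 1417

1500 mol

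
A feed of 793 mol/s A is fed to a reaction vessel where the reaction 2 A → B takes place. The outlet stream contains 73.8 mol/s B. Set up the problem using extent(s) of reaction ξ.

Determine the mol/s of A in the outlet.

For B: n = n₀ + 1ξ → 73.8 = 0 + 1ξ, giving ξ = 73.8 mol/s.
Outlet amounts (n = n₀ + ν ξ):
  A: 793 − 2(73.8) = 645.4
  B: 0 + 1(73.8) = 73.8

645 mol/s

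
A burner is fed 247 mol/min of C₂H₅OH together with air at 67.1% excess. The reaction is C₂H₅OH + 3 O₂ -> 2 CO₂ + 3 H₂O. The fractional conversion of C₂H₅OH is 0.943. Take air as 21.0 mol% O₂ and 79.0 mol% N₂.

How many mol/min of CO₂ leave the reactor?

Stoichiometric O₂ = 3 × 247 = 741 mol/min; O₂ fed = 741 × 1.671 = 1238 mol/min.
N₂ fed = 1238 × 79/21 = 4658 mol/min.
Fuel reacted = 0.943 × 247 → ξ = 232.9 mol/min.
Outlet (n = n₀ + ν ξ):
  C₂H₅OH: 247 − 1(232.9) = 14.08
  O₂: 1238 − 3(232.9) = 539.4
  N₂: 4658 (inert)
  CO₂: 0 + 2(232.9) = 465.8
  H₂O: 0 + 3(232.9) = 698.8

466 mol/min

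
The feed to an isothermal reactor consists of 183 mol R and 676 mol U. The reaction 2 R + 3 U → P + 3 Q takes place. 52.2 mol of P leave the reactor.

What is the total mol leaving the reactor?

807 mol

For P: n = n₀ + 1ξ → 52.2 = 0 + 1ξ, giving ξ = 52.2 mol.
Outlet amounts (n = n₀ + ν ξ):
  R: 183 − 2(52.2) = 78.6
  U: 676 − 3(52.2) = 519.4
  P: 0 + 1(52.2) = 52.2
  Q: 0 + 3(52.2) = 156.6
Total out = 78.6 + 519.4 + 52.2 + 156.6 = 806.8 mol.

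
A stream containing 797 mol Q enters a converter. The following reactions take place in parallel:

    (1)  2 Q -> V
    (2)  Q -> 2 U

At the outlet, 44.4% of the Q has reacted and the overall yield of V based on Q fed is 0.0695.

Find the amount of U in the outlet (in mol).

Yield of V: 1ξ₁ / 797 = 0.0695 → ξ₁ = 55.39 mol.
Conversion of Q: 2ξ₁ + 1ξ₂ = 0.444 × 797 = 353.9 → ξ₂ = 243.1 mol.
Outlet amounts (n = n₀ + Σ ν·ξ):
  Q: 797 − 2(55.39) − 1(243.1) = 443.1
  V: 0 + 1(55.39) = 55.39
  U: 0 + 2(243.1) = 486.2

486 mol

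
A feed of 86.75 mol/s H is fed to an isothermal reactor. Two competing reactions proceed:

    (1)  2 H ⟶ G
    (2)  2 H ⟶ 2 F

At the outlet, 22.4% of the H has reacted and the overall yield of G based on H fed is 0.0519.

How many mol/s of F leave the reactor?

10.4 mol/s

Yield of G: 1ξ₁ / 86.75 = 0.0519 → ξ₁ = 4.502 mol/s.
Conversion of H: 2ξ₁ + 2ξ₂ = 0.224 × 86.75 = 19.43 → ξ₂ = 5.214 mol/s.
Outlet amounts (n = n₀ + Σ ν·ξ):
  H: 86.75 − 2(4.502) − 2(5.214) = 67.32
  G: 0 + 1(4.502) = 4.502
  F: 0 + 2(5.214) = 10.43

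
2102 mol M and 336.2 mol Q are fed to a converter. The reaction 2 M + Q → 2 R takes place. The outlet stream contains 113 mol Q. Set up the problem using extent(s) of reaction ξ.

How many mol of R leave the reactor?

For Q: n = n₀ − 1ξ → 113 = 336.2 − 1ξ, giving ξ = 223.2 mol.
Outlet amounts (n = n₀ + ν ξ):
  M: 2102 − 2(223.2) = 1656
  Q: 336.2 − 1(223.2) = 113
  R: 0 + 2(223.2) = 446.4

446 mol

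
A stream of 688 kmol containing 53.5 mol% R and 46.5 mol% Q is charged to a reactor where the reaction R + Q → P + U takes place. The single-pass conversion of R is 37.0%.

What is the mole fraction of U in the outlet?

R reacted = 0.37 × 368.1 = 136.2 kmol; ν_R = −1, so ξ = 136.2/1 = 136.2 kmol.
Outlet amounts (n = n₀ + ν ξ):
  R: 368.1 − 1(136.2) = 231.9
  Q: 319.9 − 1(136.2) = 183.7
  P: 0 + 1(136.2) = 136.2
  U: 0 + 1(136.2) = 136.2
Total out = 688 kmol; y_U = 136.2 / 688 = 0.1979.

0.198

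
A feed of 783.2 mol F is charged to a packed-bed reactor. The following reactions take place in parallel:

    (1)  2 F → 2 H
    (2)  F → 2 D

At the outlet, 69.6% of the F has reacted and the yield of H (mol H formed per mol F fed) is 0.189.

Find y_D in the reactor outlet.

0.673

Yield of H: 2ξ₁ / 783.2 = 0.189 → ξ₁ = 74.01 mol.
Conversion of F: 2ξ₁ + 1ξ₂ = 0.696 × 783.2 = 545.1 → ξ₂ = 397.1 mol.
Outlet amounts (n = n₀ + Σ ν·ξ):
  F: 783.2 − 2(74.01) − 1(397.1) = 238.1
  H: 0 + 2(74.01) = 148
  D: 0 + 2(397.1) = 794.2
Total out = 1180 mol; y_D = 794.2 / 1180 = 0.6729.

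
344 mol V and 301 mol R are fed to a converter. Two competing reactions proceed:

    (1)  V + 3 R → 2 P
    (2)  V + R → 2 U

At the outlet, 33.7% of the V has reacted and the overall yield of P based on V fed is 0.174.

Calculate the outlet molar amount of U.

Yield of P: 2ξ₁ / 344 = 0.174 → ξ₁ = 29.93 mol.
Conversion of V: 1ξ₁ + 1ξ₂ = 0.337 × 344 = 115.9 → ξ₂ = 86 mol.
Outlet amounts (n = n₀ + Σ ν·ξ):
  V: 344 − 1(29.93) − 1(86) = 228.1
  R: 301 − 3(29.93) − 1(86) = 125.2
  P: 0 + 2(29.93) = 59.86
  U: 0 + 2(86) = 172

172 mol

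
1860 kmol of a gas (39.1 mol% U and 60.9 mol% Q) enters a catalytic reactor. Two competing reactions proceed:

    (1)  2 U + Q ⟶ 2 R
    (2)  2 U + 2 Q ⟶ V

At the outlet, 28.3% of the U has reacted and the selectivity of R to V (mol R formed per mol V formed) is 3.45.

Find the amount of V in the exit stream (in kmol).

37.8 kmol

Conversion of U: U consumed = 0.283 × 727.3 = 205.8 kmol = 2ξ₁ + 2ξ₂.
Selectivity: 2ξ₁ / (1ξ₂) = 3.45 → ξ₁ = 1.725 ξ₂.
Substitute: (2·1.725 + 2) ξ₂ = 205.8 → ξ₂ = 37.76 kmol, ξ₁ = 65.14 kmol.
Outlet amounts (n = n₀ + Σ ν·ξ):
  U: 727.3 − 2(65.14) − 2(37.76) = 521.4
  Q: 1133 − 1(65.14) − 2(37.76) = 992.1
  R: 0 + 2(65.14) = 130.3
  V: 0 + 1(37.76) = 37.76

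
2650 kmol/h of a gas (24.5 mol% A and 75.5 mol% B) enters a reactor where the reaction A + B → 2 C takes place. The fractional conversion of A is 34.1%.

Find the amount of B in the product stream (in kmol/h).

1780 kmol/h

A reacted = 0.341 × 649.2 = 221.4 kmol/h; ν_A = −1, so ξ = 221.4/1 = 221.4 kmol/h.
Outlet amounts (n = n₀ + ν ξ):
  A: 649.2 − 1(221.4) = 427.9
  B: 2001 − 1(221.4) = 1779
  C: 0 + 2(221.4) = 442.8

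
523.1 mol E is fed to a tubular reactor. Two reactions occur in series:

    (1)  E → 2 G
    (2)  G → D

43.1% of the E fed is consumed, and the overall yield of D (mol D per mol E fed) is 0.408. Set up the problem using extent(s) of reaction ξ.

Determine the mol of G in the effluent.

Conversion of E: E consumed = 1ξ₁ = 0.431 × 523.1 → ξ₁ = 225.5 mol.
Yield of D: 1ξ₂ / 523.1 = 0.408 → ξ₂ = 213.4 mol.
Outlet amounts (n = n₀ + Σ ν·ξ):
  E: 523.1 − 1(225.5) = 297.6
  G: 0 + 2(225.5) − 1(213.4) = 237.5
  D: 0 + 1(213.4) = 213.4

237 mol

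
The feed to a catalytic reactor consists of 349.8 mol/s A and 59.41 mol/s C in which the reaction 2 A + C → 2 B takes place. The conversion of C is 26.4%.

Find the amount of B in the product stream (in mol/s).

31.4 mol/s

C reacted = 0.264 × 59.41 = 15.68 mol/s; ν_C = −1, so ξ = 15.68/1 = 15.68 mol/s.
Outlet amounts (n = n₀ + ν ξ):
  A: 349.8 − 2(15.68) = 318.4
  C: 59.41 − 1(15.68) = 43.73
  B: 0 + 2(15.68) = 31.37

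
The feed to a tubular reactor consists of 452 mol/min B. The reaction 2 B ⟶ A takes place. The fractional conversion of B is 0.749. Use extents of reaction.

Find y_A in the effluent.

0.599

B reacted = 0.749 × 452 = 338.5 mol/min; ν_B = −2, so ξ = 338.5/2 = 169.3 mol/min.
Outlet amounts (n = n₀ + ν ξ):
  B: 452 − 2(169.3) = 113.5
  A: 0 + 1(169.3) = 169.3
Total out = 282.7 mol/min; y_A = 169.3 / 282.7 = 0.5987.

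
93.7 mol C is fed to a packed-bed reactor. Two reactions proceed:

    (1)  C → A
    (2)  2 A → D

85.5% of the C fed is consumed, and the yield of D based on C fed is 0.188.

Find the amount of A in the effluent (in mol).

44.9 mol

Conversion of C: C consumed = 1ξ₁ = 0.855 × 93.7 → ξ₁ = 80.11 mol.
Yield of D: 1ξ₂ / 93.7 = 0.188 → ξ₂ = 17.62 mol.
Outlet amounts (n = n₀ + Σ ν·ξ):
  C: 93.7 − 1(80.11) = 13.59
  A: 0 + 1(80.11) − 2(17.62) = 44.88
  D: 0 + 1(17.62) = 17.62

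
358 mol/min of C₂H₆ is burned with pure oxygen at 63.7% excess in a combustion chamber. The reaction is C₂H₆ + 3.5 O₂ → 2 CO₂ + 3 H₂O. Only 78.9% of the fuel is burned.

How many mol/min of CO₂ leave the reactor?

565 mol/min

Stoichiometric O₂ = 3.5 × 358 = 1253 mol/min; O₂ fed = 1253 × 1.637 = 2051 mol/min.
Fuel reacted = 0.789 × 358 → ξ = 282.5 mol/min.
Outlet (n = n₀ + ν ξ):
  C₂H₆: 358 − 1(282.5) = 75.54
  O₂: 2051 − 3.5(282.5) = 1063
  CO₂: 0 + 2(282.5) = 564.9
  H₂O: 0 + 3(282.5) = 847.4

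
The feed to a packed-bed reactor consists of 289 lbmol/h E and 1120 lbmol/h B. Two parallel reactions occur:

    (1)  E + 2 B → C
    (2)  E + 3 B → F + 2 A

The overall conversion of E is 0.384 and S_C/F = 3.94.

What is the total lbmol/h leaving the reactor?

Conversion of E: E consumed = 0.384 × 289 = 111 lbmol/h = 1ξ₁ + 1ξ₂.
Selectivity: 1ξ₁ / (1ξ₂) = 3.94 → ξ₁ = 3.94 ξ₂.
Substitute: (1·3.94 + 1) ξ₂ = 111 → ξ₂ = 22.46 lbmol/h, ξ₁ = 88.51 lbmol/h.
Outlet amounts (n = n₀ + Σ ν·ξ):
  E: 289 − 1(88.51) − 1(22.46) = 178
  B: 1120 − 2(88.51) − 3(22.46) = 875.6
  C: 0 + 1(88.51) = 88.51
  F: 0 + 1(22.46) = 22.46
  A: 0 + 2(22.46) = 44.93
Total out = 178 + 875.6 + 88.51 + 22.46 + 44.93 = 1210 lbmol/h.

1210 lbmol/h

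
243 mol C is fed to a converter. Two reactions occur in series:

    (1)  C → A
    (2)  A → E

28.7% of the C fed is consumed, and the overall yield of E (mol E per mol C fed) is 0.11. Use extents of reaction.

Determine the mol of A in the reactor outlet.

Conversion of C: C consumed = 1ξ₁ = 0.287 × 243 → ξ₁ = 69.74 mol.
Yield of E: 1ξ₂ / 243 = 0.11 → ξ₂ = 26.73 mol.
Outlet amounts (n = n₀ + Σ ν·ξ):
  C: 243 − 1(69.74) = 173.3
  A: 0 + 1(69.74) − 1(26.73) = 43.01
  E: 0 + 1(26.73) = 26.73

43 mol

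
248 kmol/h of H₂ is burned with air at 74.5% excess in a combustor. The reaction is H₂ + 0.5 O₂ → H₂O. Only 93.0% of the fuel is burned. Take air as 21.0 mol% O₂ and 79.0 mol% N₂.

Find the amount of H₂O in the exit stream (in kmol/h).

231 kmol/h

Stoichiometric O₂ = 0.5 × 248 = 124 kmol/h; O₂ fed = 124 × 1.745 = 216.4 kmol/h.
N₂ fed = 216.4 × 79/21 = 814 kmol/h.
Fuel reacted = 0.93 × 248 → ξ = 230.6 kmol/h.
Outlet (n = n₀ + ν ξ):
  H₂: 248 − 1(230.6) = 17.36
  O₂: 216.4 − 0.5(230.6) = 101.1
  N₂: 814 (inert)
  H₂O: 0 + 1(230.6) = 230.6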